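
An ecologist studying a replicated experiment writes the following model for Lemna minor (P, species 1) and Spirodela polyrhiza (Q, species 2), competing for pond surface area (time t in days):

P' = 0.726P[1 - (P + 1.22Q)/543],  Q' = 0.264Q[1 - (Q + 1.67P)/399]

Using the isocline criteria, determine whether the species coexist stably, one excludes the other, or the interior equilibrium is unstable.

Compare the nullcline intercepts: K1/α12 = 543/1.22 = 445 > K2 = 399; K2/α21 = 399/1.67 = 239 < K1 = 543.
Since the inequalities point opposite ways, species 1 can invade but species 2 cannot.

species 1 excludes species 2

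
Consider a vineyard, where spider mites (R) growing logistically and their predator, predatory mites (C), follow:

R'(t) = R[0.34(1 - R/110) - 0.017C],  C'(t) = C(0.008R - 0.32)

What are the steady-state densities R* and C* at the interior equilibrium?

From dC/dt = 0 with C > 0: 0.008R* = 0.32, so R* = 40.
Substitute into dR/dt = 0: 0.34(1 - 40/110) = 0.017C*.
The bracket is 0.636, giving C* = 0.216/0.017 = 12.7.

R* ≈ 40, C* ≈ 12.7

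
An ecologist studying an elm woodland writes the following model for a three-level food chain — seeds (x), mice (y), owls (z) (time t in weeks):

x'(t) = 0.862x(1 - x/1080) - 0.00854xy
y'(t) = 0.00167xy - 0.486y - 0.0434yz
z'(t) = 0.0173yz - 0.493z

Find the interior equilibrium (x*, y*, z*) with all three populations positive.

x* ≈ 775, y* ≈ 28.5, z* ≈ 18.6

From dz/dt = 0: 0.0173y* = 0.493, so y* = 28.5.
From dx/dt = 0: 0.862(1 - x*/1080) = 0.00854·28.5, giving x* = 1080·(1 - 0.282) = 775.
From dy/dt = 0: 0.00167·775 - 0.486 = 0.0434z*, so z* = 0.808/0.0434 = 18.6.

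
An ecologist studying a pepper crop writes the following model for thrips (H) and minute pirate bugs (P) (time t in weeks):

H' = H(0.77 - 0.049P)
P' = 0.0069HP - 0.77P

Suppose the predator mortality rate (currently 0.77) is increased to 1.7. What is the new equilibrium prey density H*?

H* ≈ 246

At the interior fixed point, setting dP/dt = 0 with P > 0 fixes H* = (predator death rate)/(HP coefficient) — independent of the other coefficients.
With the change, H* = 1.7/0.0069 = 246; it rises from 112.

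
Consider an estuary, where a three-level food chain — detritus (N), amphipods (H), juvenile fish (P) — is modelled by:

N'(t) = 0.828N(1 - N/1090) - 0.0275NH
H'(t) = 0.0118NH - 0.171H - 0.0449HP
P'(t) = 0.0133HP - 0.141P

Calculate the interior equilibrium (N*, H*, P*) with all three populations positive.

N* ≈ 706, H* ≈ 10.6, P* ≈ 182

From dP/dt = 0: 0.0133H* = 0.141, so H* = 10.6.
From dN/dt = 0: 0.828(1 - N*/1090) = 0.0275·10.6, giving N* = 1090·(1 - 0.352) = 706.
From dH/dt = 0: 0.0118·706 - 0.171 = 0.0449P*, so P* = 8.16/0.0449 = 182.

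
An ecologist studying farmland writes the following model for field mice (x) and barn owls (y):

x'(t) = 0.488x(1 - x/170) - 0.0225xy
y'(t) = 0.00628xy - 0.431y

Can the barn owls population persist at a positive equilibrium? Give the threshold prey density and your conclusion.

The predator equation gives dy/dt > 0 only when x > 0.431/0.00628 = 68.6.
Without the predator, x → K = 170. Since 170 > 68.6, the predator can invade and persist.

Threshold x = 68.6; K > 68.6, so yes, the predator persists.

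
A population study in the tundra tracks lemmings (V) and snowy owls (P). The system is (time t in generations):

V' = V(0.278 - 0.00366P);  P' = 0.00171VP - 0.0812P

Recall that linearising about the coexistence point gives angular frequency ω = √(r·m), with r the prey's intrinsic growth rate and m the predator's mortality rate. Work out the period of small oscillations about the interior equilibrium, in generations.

Here r = 0.278 and m = 0.0812, so r·m = 0.0226.
ω = √0.0226 = 0.15 per generation, hence T = 2π/ω ≈ 41.8 generations.

T ≈ 41.8 generations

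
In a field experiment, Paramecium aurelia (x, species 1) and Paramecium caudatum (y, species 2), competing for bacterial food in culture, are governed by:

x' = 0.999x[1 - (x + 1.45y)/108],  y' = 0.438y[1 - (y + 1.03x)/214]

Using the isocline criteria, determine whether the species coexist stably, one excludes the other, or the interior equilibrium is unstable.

Compare the nullcline intercepts: K1/α12 = 108/1.45 = 74.5 < K2 = 214; K2/α21 = 214/1.03 = 208 > K1 = 108.
Since the inequalities point opposite ways, species 2 can invade but species 1 cannot.

species 2 excludes species 1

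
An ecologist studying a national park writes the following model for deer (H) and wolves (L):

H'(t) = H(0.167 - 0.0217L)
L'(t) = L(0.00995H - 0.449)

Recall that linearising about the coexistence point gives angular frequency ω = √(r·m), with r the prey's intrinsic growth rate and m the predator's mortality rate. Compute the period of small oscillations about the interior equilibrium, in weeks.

T ≈ 22.9 weeks

Here r = 0.167 and m = 0.449, so r·m = 0.075.
ω = √0.075 = 0.274 per week, hence T = 2π/ω ≈ 22.9 weeks.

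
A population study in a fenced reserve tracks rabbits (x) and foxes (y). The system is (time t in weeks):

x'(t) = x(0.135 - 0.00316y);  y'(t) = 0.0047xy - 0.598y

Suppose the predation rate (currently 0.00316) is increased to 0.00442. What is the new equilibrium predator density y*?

y* ≈ 30.5

At the interior fixed point, setting dx/dt = 0 with x > 0 fixes y* = (prey growth rate)/(xy coefficient) — independent of the other coefficients.
With the change, y* = 0.135/0.00442 = 30.5; it falls from 42.7.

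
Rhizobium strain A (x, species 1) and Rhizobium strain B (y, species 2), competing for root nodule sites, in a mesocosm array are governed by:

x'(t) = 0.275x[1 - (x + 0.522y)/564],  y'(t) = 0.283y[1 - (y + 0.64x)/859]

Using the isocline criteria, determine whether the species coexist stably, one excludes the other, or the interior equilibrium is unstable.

stable coexistence

Compare the nullcline intercepts: K1/α12 = 564/0.522 = 1080 > K2 = 859; K2/α21 = 859/0.64 = 1340 > K1 = 564.
Since both inequalities hold, each species can invade when rare, so the interior equilibrium is stable.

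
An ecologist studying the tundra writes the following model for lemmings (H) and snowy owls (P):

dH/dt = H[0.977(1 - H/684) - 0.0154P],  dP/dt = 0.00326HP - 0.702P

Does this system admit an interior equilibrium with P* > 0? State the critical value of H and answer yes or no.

Threshold H = 215; K > 215, so yes, the predator persists.

The predator equation gives dP/dt > 0 only when H > 0.702/0.00326 = 215.
Without the predator, H → K = 684. Since 684 > 215, the predator can invade and persist.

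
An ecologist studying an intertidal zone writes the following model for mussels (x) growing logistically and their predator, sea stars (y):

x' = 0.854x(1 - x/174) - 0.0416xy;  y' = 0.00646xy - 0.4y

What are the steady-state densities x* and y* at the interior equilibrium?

From dy/dt = 0 with y > 0: 0.00646x* = 0.4, so x* = 61.9.
Substitute into dx/dt = 0: 0.854(1 - 61.9/174) = 0.0416y*.
The bracket is 0.644, giving y* = 0.55/0.0416 = 13.2.

x* ≈ 61.9, y* ≈ 13.2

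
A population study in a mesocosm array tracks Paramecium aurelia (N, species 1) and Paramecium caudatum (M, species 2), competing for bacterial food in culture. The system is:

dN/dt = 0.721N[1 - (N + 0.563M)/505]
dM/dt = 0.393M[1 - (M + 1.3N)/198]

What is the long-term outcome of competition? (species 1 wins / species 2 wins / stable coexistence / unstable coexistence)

species 1 excludes species 2

Compare the nullcline intercepts: K1/α12 = 505/0.563 = 897 > K2 = 198; K2/α21 = 198/1.3 = 152 < K1 = 505.
Since the inequalities point opposite ways, species 1 can invade but species 2 cannot.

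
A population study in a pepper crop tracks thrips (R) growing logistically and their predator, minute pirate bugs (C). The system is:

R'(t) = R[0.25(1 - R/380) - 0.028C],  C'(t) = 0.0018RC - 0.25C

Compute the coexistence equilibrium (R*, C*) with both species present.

From dC/dt = 0 with C > 0: 0.0018R* = 0.25, so R* = 139.
Substitute into dR/dt = 0: 0.25(1 - 139/380) = 0.028C*.
The bracket is 0.635, giving C* = 0.159/0.028 = 5.67.

R* ≈ 139, C* ≈ 5.67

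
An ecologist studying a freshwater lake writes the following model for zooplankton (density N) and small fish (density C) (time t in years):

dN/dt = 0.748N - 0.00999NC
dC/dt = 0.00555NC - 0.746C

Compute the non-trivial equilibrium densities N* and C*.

Set dC/dt = 0 with C > 0: 0.00555N - 0.746 = 0, so N* = 0.746/0.00555 = 134.
Set dN/dt = 0 with N > 0: 0.748 - 0.00999C = 0, so C* = 0.748/0.00999 = 74.9.

N* ≈ 134, C* ≈ 74.9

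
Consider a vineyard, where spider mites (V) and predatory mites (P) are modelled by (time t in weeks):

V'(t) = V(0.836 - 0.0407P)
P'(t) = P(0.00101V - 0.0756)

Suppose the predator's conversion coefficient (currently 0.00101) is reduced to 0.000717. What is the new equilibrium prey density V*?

V* ≈ 105

At the interior fixed point, setting dP/dt = 0 with P > 0 fixes V* = (predator death rate)/(VP coefficient) — independent of the other coefficients.
With the change, V* = 0.0756/0.000717 = 105; it rises from 74.9.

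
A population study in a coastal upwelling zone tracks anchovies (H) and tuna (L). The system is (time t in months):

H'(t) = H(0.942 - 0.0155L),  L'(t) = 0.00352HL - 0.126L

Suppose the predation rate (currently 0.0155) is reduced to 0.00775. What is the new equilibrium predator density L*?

At the interior fixed point, setting dH/dt = 0 with H > 0 fixes L* = (prey growth rate)/(HL coefficient) — independent of the other coefficients.
With the change, L* = 0.942/0.00775 = 122; it rises from 60.8.

L* ≈ 122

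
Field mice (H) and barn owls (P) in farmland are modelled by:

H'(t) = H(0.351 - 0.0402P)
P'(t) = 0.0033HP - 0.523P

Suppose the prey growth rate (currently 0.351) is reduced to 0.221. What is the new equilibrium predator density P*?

P* ≈ 5.5

At the interior fixed point, setting dH/dt = 0 with H > 0 fixes P* = (prey growth rate)/(HP coefficient) — independent of the other coefficients.
With the change, P* = 0.221/0.0402 = 5.5; it falls from 8.73.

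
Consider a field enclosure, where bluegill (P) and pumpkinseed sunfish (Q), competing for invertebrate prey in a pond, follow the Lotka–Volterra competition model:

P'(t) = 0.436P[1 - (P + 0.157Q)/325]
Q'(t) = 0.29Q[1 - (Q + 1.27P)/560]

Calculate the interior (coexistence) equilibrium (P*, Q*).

P* ≈ 296, Q* ≈ 184

Setting both brackets to zero gives the nullclines P + 0.157Q = 325 and 1.27P + Q = 560.
Substituting Q = 560 - 1.27P into the first: P(1 - 0.157·1.27) = 325 - 0.157·560.
So P* = 237/0.801 = 296, and then Q* = 560 - 1.27·296 = 184.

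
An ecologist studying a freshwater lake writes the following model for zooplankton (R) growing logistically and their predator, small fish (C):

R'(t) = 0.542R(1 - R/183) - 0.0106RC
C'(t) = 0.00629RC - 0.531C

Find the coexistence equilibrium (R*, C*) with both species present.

R* ≈ 84.4, C* ≈ 27.5

From dC/dt = 0 with C > 0: 0.00629R* = 0.531, so R* = 84.4.
Substitute into dR/dt = 0: 0.542(1 - 84.4/183) = 0.0106C*.
The bracket is 0.539, giving C* = 0.292/0.0106 = 27.5.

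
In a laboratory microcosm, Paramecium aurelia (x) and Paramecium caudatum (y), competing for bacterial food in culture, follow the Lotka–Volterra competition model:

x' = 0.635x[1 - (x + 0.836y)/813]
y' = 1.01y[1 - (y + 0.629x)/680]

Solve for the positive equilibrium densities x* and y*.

Setting both brackets to zero gives the nullclines x + 0.836y = 813 and 0.629x + y = 680.
Substituting y = 680 - 0.629x into the first: x(1 - 0.836·0.629) = 813 - 0.836·680.
So x* = 245/0.474 = 516, and then y* = 680 - 0.629·516 = 356.

x* ≈ 516, y* ≈ 356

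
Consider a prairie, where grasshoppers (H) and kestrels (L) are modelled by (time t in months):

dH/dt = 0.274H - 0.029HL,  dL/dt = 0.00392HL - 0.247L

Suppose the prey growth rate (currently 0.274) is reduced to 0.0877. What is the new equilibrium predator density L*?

L* ≈ 3.02

At the interior fixed point, setting dH/dt = 0 with H > 0 fixes L* = (prey growth rate)/(HL coefficient) — independent of the other coefficients.
With the change, L* = 0.0877/0.029 = 3.02; it falls from 9.45.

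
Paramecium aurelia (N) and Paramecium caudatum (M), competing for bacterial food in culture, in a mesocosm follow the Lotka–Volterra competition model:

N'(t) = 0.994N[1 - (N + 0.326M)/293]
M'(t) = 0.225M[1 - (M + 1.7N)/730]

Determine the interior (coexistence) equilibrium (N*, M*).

Setting both brackets to zero gives the nullclines N + 0.326M = 293 and 1.7N + M = 730.
Substituting M = 730 - 1.7N into the first: N(1 - 0.326·1.7) = 293 - 0.326·730.
So N* = 55/0.446 = 123, and then M* = 730 - 1.7·123 = 520.

N* ≈ 123, M* ≈ 520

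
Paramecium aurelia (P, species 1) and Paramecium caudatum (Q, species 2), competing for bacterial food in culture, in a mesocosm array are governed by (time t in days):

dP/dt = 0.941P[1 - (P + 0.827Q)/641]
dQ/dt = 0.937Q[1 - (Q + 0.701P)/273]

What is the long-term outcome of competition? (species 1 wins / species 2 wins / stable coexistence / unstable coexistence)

Compare the nullcline intercepts: K1/α12 = 641/0.827 = 775 > K2 = 273; K2/α21 = 273/0.701 = 389 < K1 = 641.
Since the inequalities point opposite ways, species 1 can invade but species 2 cannot.

species 1 excludes species 2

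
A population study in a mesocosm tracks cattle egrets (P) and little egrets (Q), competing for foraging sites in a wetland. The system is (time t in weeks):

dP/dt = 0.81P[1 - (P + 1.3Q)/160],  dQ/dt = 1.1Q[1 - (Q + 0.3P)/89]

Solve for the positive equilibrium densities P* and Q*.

Setting both brackets to zero gives the nullclines P + 1.3Q = 160 and 0.3P + Q = 89.
Substituting Q = 89 - 0.3P into the first: P(1 - 1.3·0.3) = 160 - 1.3·89.
So P* = 44.3/0.61 = 72.6, and then Q* = 89 - 0.3·72.6 = 67.2.

P* ≈ 72.6, Q* ≈ 67.2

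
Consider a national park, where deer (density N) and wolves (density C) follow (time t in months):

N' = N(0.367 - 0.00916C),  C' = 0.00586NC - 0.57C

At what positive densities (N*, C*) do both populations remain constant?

N* ≈ 97.3, C* ≈ 40.1

Set dC/dt = 0 with C > 0: 0.00586N - 0.57 = 0, so N* = 0.57/0.00586 = 97.3.
Set dN/dt = 0 with N > 0: 0.367 - 0.00916C = 0, so C* = 0.367/0.00916 = 40.1.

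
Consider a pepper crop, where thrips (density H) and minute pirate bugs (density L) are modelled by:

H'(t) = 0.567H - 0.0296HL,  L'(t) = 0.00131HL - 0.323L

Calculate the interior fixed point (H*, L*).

H* ≈ 247, L* ≈ 19.2

Set dL/dt = 0 with L > 0: 0.00131H - 0.323 = 0, so H* = 0.323/0.00131 = 247.
Set dH/dt = 0 with H > 0: 0.567 - 0.0296L = 0, so L* = 0.567/0.0296 = 19.2.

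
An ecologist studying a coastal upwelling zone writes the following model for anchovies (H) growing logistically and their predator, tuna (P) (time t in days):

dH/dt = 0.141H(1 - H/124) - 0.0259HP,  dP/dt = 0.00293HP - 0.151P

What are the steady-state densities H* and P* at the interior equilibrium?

From dP/dt = 0 with P > 0: 0.00293H* = 0.151, so H* = 51.5.
Substitute into dH/dt = 0: 0.141(1 - 51.5/124) = 0.0259P*.
The bracket is 0.584, giving P* = 0.0824/0.0259 = 3.18.

H* ≈ 51.5, P* ≈ 3.18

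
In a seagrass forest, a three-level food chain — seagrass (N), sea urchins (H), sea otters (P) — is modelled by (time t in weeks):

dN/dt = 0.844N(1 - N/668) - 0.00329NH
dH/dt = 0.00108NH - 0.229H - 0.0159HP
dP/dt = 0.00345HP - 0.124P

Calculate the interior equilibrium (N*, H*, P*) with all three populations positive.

From dP/dt = 0: 0.00345H* = 0.124, so H* = 35.9.
From dN/dt = 0: 0.844(1 - N*/668) = 0.00329·35.9, giving N* = 668·(1 - 0.14) = 574.
From dH/dt = 0: 0.00108·574 - 0.229 = 0.0159P*, so P* = 0.391/0.0159 = 24.6.

N* ≈ 574, H* ≈ 35.9, P* ≈ 24.6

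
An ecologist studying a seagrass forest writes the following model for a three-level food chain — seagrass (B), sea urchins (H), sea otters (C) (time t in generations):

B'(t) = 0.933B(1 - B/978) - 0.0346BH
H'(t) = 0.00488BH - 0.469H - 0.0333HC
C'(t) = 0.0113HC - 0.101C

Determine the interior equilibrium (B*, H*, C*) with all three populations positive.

B* ≈ 654, H* ≈ 8.94, C* ≈ 81.7

From dC/dt = 0: 0.0113H* = 0.101, so H* = 8.94.
From dB/dt = 0: 0.933(1 - B*/978) = 0.0346·8.94, giving B* = 978·(1 - 0.331) = 654.
From dH/dt = 0: 0.00488·654 - 0.469 = 0.0333C*, so C* = 2.72/0.0333 = 81.7.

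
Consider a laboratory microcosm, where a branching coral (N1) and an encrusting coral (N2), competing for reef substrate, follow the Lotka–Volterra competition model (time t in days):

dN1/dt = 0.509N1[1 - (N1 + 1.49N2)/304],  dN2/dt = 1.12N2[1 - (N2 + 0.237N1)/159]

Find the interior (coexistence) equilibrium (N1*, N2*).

Setting both brackets to zero gives the nullclines N1 + 1.49N2 = 304 and 0.237N1 + N2 = 159.
Substituting N2 = 159 - 0.237N1 into the first: N1(1 - 1.49·0.237) = 304 - 1.49·159.
So N1* = 67.1/0.647 = 104, and then N2* = 159 - 0.237·104 = 134.

N1* ≈ 104, N2* ≈ 134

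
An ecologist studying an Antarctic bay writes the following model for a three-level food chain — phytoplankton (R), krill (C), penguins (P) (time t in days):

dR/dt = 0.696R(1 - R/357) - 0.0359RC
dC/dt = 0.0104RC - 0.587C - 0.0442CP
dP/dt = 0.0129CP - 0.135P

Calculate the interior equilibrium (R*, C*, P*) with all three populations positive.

From dP/dt = 0: 0.0129C* = 0.135, so C* = 10.5.
From dR/dt = 0: 0.696(1 - R*/357) = 0.0359·10.5, giving R* = 357·(1 - 0.54) = 164.
From dC/dt = 0: 0.0104·164 - 0.587 = 0.0442P*, so P* = 1.12/0.0442 = 25.4.

R* ≈ 164, C* ≈ 10.5, P* ≈ 25.4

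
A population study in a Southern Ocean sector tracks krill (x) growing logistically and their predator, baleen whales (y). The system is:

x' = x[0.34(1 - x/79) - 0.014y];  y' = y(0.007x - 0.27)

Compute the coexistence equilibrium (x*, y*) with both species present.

x* ≈ 38.6, y* ≈ 12.4

From dy/dt = 0 with y > 0: 0.007x* = 0.27, so x* = 38.6.
Substitute into dx/dt = 0: 0.34(1 - 38.6/79) = 0.014y*.
The bracket is 0.512, giving y* = 0.174/0.014 = 12.4.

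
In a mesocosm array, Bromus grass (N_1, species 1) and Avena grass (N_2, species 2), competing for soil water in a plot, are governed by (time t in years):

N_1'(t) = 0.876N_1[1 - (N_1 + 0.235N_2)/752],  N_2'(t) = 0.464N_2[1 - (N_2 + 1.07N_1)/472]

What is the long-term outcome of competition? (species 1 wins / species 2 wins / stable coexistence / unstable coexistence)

species 1 excludes species 2

Compare the nullcline intercepts: K1/α12 = 752/0.235 = 3200 > K2 = 472; K2/α21 = 472/1.07 = 441 < K1 = 752.
Since the inequalities point opposite ways, species 1 can invade but species 2 cannot.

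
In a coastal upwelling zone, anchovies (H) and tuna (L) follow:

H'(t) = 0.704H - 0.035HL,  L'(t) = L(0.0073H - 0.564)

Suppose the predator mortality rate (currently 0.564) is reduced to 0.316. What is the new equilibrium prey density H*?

At the interior fixed point, setting dL/dt = 0 with L > 0 fixes H* = (predator death rate)/(HL coefficient) — independent of the other coefficients.
With the change, H* = 0.316/0.0073 = 43.3; it falls from 77.3.

H* ≈ 43.3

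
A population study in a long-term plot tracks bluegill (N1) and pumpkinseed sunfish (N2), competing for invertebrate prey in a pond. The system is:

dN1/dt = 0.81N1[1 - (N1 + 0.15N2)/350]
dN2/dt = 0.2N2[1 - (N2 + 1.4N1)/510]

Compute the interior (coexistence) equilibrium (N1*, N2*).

Setting both brackets to zero gives the nullclines N1 + 0.15N2 = 350 and 1.4N1 + N2 = 510.
Substituting N2 = 510 - 1.4N1 into the first: N1(1 - 0.15·1.4) = 350 - 0.15·510.
So N1* = 274/0.79 = 346, and then N2* = 510 - 1.4·346 = 25.3.

N1* ≈ 346, N2* ≈ 25.3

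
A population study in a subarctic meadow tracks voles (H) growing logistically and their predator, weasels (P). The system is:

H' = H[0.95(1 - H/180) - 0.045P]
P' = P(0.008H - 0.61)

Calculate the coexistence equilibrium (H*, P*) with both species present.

From dP/dt = 0 with P > 0: 0.008H* = 0.61, so H* = 76.2.
Substitute into dH/dt = 0: 0.95(1 - 76.2/180) = 0.045P*.
The bracket is 0.576, giving P* = 0.548/0.045 = 12.2.

H* ≈ 76.2, P* ≈ 12.2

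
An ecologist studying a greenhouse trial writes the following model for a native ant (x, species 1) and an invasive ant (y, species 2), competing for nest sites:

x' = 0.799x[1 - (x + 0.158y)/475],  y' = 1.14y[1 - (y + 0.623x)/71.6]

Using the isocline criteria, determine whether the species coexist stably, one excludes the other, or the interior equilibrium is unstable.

Compare the nullcline intercepts: K1/α12 = 475/0.158 = 3010 > K2 = 71.6; K2/α21 = 71.6/0.623 = 115 < K1 = 475.
Since the inequalities point opposite ways, species 1 can invade but species 2 cannot.

species 1 excludes species 2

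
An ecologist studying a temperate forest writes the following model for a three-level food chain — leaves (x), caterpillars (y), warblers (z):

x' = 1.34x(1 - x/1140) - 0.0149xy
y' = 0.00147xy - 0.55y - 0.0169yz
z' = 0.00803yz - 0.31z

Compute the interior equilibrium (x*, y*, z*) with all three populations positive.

x* ≈ 651, y* ≈ 38.6, z* ≈ 24

From dz/dt = 0: 0.00803y* = 0.31, so y* = 38.6.
From dx/dt = 0: 1.34(1 - x*/1140) = 0.0149·38.6, giving x* = 1140·(1 - 0.429) = 651.
From dy/dt = 0: 0.00147·651 - 0.55 = 0.0169z*, so z* = 0.406/0.0169 = 24.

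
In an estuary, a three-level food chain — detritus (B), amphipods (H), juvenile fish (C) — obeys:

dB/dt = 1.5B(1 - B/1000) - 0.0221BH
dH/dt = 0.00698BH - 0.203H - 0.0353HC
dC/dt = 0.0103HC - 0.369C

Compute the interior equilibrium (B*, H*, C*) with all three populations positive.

B* ≈ 472, H* ≈ 35.8, C* ≈ 87.6

From dC/dt = 0: 0.0103H* = 0.369, so H* = 35.8.
From dB/dt = 0: 1.5(1 - B*/1000) = 0.0221·35.8, giving B* = 1000·(1 - 0.528) = 472.
From dH/dt = 0: 0.00698·472 - 0.203 = 0.0353C*, so C* = 3.09/0.0353 = 87.6.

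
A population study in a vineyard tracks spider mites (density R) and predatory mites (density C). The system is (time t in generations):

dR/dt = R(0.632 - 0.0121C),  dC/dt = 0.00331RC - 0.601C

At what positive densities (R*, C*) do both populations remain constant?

Set dC/dt = 0 with C > 0: 0.00331R - 0.601 = 0, so R* = 0.601/0.00331 = 182.
Set dR/dt = 0 with R > 0: 0.632 - 0.0121C = 0, so C* = 0.632/0.0121 = 52.2.

R* ≈ 182, C* ≈ 52.2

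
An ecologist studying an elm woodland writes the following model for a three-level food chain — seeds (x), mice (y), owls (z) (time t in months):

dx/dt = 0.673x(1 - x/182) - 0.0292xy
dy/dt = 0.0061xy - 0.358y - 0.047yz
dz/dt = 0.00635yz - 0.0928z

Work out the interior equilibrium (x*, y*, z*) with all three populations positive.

From dz/dt = 0: 0.00635y* = 0.0928, so y* = 14.6.
From dx/dt = 0: 0.673(1 - x*/182) = 0.0292·14.6, giving x* = 182·(1 - 0.634) = 66.6.
From dy/dt = 0: 0.0061·66.6 - 0.358 = 0.047z*, so z* = 0.0482/0.047 = 1.03.

x* ≈ 66.6, y* ≈ 14.6, z* ≈ 1.03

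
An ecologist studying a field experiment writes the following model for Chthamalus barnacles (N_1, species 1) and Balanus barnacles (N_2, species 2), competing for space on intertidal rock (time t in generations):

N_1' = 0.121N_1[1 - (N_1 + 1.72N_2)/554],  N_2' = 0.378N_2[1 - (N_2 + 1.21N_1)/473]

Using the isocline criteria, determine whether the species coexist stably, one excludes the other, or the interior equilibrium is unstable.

unstable coexistence (outcome depends on initial conditions)

Compare the nullcline intercepts: K1/α12 = 554/1.72 = 322 < K2 = 473; K2/α21 = 473/1.21 = 391 < K1 = 554.
Since both are reversed, neither can invade when rare; the interior point is a saddle.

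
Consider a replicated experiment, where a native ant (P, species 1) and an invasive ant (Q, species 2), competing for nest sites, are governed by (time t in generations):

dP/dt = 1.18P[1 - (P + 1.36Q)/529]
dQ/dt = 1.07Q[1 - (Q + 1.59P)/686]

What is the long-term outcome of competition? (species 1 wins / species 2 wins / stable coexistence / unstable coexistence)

Compare the nullcline intercepts: K1/α12 = 529/1.36 = 389 < K2 = 686; K2/α21 = 686/1.59 = 431 < K1 = 529.
Since both are reversed, neither can invade when rare; the interior point is a saddle.

unstable coexistence (outcome depends on initial conditions)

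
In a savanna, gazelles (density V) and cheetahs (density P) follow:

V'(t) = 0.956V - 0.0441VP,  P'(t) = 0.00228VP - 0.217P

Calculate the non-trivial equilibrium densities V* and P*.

Set dP/dt = 0 with P > 0: 0.00228V - 0.217 = 0, so V* = 0.217/0.00228 = 95.2.
Set dV/dt = 0 with V > 0: 0.956 - 0.0441P = 0, so P* = 0.956/0.0441 = 21.7.

V* ≈ 95.2, P* ≈ 21.7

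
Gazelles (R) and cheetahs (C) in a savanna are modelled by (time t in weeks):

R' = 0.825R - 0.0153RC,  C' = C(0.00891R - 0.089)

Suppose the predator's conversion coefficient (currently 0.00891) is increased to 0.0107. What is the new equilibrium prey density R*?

At the interior fixed point, setting dC/dt = 0 with C > 0 fixes R* = (predator death rate)/(RC coefficient) — independent of the other coefficients.
With the change, R* = 0.089/0.0107 = 8.32; it falls from 9.99.

R* ≈ 8.32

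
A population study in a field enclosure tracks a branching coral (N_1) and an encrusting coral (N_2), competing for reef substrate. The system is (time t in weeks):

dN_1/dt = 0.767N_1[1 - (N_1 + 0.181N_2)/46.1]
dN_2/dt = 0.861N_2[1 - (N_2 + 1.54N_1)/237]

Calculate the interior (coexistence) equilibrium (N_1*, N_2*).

N_1* ≈ 4.44, N_2* ≈ 230

Setting both brackets to zero gives the nullclines N_1 + 0.181N_2 = 46.1 and 1.54N_1 + N_2 = 237.
Substituting N_2 = 237 - 1.54N_1 into the first: N_1(1 - 0.181·1.54) = 46.1 - 0.181·237.
So N_1* = 3.2/0.721 = 4.44, and then N_2* = 237 - 1.54·4.44 = 230.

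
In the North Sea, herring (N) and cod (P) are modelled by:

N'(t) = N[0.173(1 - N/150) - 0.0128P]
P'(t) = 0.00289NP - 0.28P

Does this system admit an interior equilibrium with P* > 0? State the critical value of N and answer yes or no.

Threshold N = 96.9; K > 96.9, so yes, the predator persists.

The predator equation gives dP/dt > 0 only when N > 0.28/0.00289 = 96.9.
Without the predator, N → K = 150. Since 150 > 96.9, the predator can invade and persist.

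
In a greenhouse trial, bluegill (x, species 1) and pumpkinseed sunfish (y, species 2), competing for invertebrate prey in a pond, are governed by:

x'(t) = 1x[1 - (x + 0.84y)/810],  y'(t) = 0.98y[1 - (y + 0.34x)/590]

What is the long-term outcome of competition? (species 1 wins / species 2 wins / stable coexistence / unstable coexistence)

Compare the nullcline intercepts: K1/α12 = 810/0.84 = 964 > K2 = 590; K2/α21 = 590/0.34 = 1740 > K1 = 810.
Since both inequalities hold, each species can invade when rare, so the interior equilibrium is stable.

stable coexistence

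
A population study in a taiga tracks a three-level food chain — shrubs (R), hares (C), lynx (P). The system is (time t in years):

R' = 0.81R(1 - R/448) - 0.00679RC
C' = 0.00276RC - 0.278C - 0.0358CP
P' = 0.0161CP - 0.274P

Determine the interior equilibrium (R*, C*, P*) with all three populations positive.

From dP/dt = 0: 0.0161C* = 0.274, so C* = 17.
From dR/dt = 0: 0.81(1 - R*/448) = 0.00679·17, giving R* = 448·(1 - 0.143) = 384.
From dC/dt = 0: 0.00276·384 - 0.278 = 0.0358P*, so P* = 0.782/0.0358 = 21.8.

R* ≈ 384, C* ≈ 17, P* ≈ 21.8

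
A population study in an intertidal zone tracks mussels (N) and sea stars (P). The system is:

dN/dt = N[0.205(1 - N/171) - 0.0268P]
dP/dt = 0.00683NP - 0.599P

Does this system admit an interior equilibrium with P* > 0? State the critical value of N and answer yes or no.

Threshold N = 87.7; K > 87.7, so yes, the predator persists.

The predator equation gives dP/dt > 0 only when N > 0.599/0.00683 = 87.7.
Without the predator, N → K = 171. Since 171 > 87.7, the predator can invade and persist.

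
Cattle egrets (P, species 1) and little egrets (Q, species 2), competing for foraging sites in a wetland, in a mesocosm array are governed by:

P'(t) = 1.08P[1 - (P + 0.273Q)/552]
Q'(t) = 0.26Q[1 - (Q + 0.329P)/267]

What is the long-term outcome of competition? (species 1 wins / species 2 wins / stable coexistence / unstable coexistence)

stable coexistence

Compare the nullcline intercepts: K1/α12 = 552/0.273 = 2020 > K2 = 267; K2/α21 = 267/0.329 = 812 > K1 = 552.
Since both inequalities hold, each species can invade when rare, so the interior equilibrium is stable.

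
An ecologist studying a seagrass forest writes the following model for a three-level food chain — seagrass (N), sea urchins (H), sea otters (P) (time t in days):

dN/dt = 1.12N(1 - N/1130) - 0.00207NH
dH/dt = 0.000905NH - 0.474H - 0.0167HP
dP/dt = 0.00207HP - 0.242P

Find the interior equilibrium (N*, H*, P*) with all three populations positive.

From dP/dt = 0: 0.00207H* = 0.242, so H* = 117.
From dN/dt = 0: 1.12(1 - N*/1130) = 0.00207·117, giving N* = 1130·(1 - 0.216) = 886.
From dH/dt = 0: 0.000905·886 - 0.474 = 0.0167P*, so P* = 0.328/0.0167 = 19.6.

N* ≈ 886, H* ≈ 117, P* ≈ 19.6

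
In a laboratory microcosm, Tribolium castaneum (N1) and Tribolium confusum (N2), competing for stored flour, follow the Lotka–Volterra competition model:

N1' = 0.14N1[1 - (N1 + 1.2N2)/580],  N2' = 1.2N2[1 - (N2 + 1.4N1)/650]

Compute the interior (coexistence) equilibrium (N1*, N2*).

N1* ≈ 294, N2* ≈ 238

Setting both brackets to zero gives the nullclines N1 + 1.2N2 = 580 and 1.4N1 + N2 = 650.
Substituting N2 = 650 - 1.4N1 into the first: N1(1 - 1.2·1.4) = 580 - 1.2·650.
So N1* = -200/-0.68 = 294, and then N2* = 650 - 1.4·294 = 238.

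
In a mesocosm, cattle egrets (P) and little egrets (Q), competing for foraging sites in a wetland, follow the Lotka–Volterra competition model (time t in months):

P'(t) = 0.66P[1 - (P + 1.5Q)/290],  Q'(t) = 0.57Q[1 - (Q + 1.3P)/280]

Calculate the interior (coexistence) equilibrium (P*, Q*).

P* ≈ 137, Q* ≈ 102

Setting both brackets to zero gives the nullclines P + 1.5Q = 290 and 1.3P + Q = 280.
Substituting Q = 280 - 1.3P into the first: P(1 - 1.5·1.3) = 290 - 1.5·280.
So P* = -130/-0.95 = 137, and then Q* = 280 - 1.3·137 = 102.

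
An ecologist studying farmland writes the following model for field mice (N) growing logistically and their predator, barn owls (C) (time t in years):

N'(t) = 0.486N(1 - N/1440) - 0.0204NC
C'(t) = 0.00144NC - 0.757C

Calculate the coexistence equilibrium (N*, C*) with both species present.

N* ≈ 526, C* ≈ 15.1

From dC/dt = 0 with C > 0: 0.00144N* = 0.757, so N* = 526.
Substitute into dN/dt = 0: 0.486(1 - 526/1440) = 0.0204C*.
The bracket is 0.635, giving C* = 0.309/0.0204 = 15.1.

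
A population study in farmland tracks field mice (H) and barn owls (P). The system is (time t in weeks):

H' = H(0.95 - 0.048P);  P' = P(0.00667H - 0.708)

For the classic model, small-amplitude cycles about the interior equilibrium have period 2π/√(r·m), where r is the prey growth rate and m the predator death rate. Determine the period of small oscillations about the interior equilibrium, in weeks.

Here r = 0.95 and m = 0.708, so r·m = 0.673.
ω = √0.673 = 0.82 per week, hence T = 2π/ω ≈ 7.66 weeks.

T ≈ 7.66 weeks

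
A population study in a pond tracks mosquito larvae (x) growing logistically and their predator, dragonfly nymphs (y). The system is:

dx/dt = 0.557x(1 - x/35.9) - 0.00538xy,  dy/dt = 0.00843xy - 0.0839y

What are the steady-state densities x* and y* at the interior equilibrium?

From dy/dt = 0 with y > 0: 0.00843x* = 0.0839, so x* = 9.95.
Substitute into dx/dt = 0: 0.557(1 - 9.95/35.9) = 0.00538y*.
The bracket is 0.723, giving y* = 0.403/0.00538 = 74.8.

x* ≈ 9.95, y* ≈ 74.8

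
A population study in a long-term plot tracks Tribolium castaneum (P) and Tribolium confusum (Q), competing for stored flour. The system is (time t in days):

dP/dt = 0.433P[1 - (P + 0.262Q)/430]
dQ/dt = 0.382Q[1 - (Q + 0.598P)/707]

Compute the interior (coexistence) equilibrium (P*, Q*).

P* ≈ 290, Q* ≈ 533

Setting both brackets to zero gives the nullclines P + 0.262Q = 430 and 0.598P + Q = 707.
Substituting Q = 707 - 0.598P into the first: P(1 - 0.262·0.598) = 430 - 0.262·707.
So P* = 245/0.843 = 290, and then Q* = 707 - 0.598·290 = 533.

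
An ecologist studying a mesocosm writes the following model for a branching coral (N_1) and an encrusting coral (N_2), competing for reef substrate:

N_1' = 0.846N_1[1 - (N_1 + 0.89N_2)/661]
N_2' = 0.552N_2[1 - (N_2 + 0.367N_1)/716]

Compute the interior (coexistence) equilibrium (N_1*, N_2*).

N_1* ≈ 35.3, N_2* ≈ 703

Setting both brackets to zero gives the nullclines N_1 + 0.89N_2 = 661 and 0.367N_1 + N_2 = 716.
Substituting N_2 = 716 - 0.367N_1 into the first: N_1(1 - 0.89·0.367) = 661 - 0.89·716.
So N_1* = 23.8/0.673 = 35.3, and then N_2* = 716 - 0.367·35.3 = 703.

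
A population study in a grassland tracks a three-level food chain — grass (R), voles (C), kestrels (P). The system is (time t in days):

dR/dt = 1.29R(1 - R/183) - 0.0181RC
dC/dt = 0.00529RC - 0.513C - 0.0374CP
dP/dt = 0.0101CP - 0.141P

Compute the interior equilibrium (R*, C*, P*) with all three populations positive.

R* ≈ 147, C* ≈ 14, P* ≈ 7.1

From dP/dt = 0: 0.0101C* = 0.141, so C* = 14.
From dR/dt = 0: 1.29(1 - R*/183) = 0.0181·14, giving R* = 183·(1 - 0.196) = 147.
From dC/dt = 0: 0.00529·147 - 0.513 = 0.0374P*, so P* = 0.265/0.0374 = 7.1.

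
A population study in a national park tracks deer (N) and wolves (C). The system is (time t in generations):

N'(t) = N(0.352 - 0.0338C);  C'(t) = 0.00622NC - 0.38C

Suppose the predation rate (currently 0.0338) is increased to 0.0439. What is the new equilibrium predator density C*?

At the interior fixed point, setting dN/dt = 0 with N > 0 fixes C* = (prey growth rate)/(NC coefficient) — independent of the other coefficients.
With the change, C* = 0.352/0.0439 = 8.02; it falls from 10.4.

C* ≈ 8.02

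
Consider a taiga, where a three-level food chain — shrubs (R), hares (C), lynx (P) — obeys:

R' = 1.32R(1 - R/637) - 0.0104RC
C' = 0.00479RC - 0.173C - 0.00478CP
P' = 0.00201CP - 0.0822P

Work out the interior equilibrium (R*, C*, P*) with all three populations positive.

From dP/dt = 0: 0.00201C* = 0.0822, so C* = 40.9.
From dR/dt = 0: 1.32(1 - R*/637) = 0.0104·40.9, giving R* = 637·(1 - 0.322) = 432.
From dC/dt = 0: 0.00479·432 - 0.173 = 0.00478P*, so P* = 1.9/0.00478 = 396.

R* ≈ 432, C* ≈ 40.9, P* ≈ 396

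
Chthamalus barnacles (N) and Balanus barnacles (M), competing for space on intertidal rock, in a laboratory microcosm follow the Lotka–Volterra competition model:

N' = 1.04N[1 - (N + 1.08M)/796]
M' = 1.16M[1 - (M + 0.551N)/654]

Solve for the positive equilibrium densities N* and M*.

Setting both brackets to zero gives the nullclines N + 1.08M = 796 and 0.551N + M = 654.
Substituting M = 654 - 0.551N into the first: N(1 - 1.08·0.551) = 796 - 1.08·654.
So N* = 89.7/0.405 = 221, and then M* = 654 - 0.551·221 = 532.

N* ≈ 221, M* ≈ 532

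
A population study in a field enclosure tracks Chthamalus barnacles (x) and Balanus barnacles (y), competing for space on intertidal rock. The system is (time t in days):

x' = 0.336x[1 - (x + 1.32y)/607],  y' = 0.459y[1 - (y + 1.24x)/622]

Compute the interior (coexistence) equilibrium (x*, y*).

x* ≈ 336, y* ≈ 205

Setting both brackets to zero gives the nullclines x + 1.32y = 607 and 1.24x + y = 622.
Substituting y = 622 - 1.24x into the first: x(1 - 1.32·1.24) = 607 - 1.32·622.
So x* = -214/-0.637 = 336, and then y* = 622 - 1.24·336 = 205.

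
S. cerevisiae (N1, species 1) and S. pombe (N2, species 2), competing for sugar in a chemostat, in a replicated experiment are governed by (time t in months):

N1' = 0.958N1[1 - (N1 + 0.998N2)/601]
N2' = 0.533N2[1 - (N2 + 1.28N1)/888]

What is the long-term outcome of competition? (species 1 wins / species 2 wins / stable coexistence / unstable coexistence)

species 2 excludes species 1

Compare the nullcline intercepts: K1/α12 = 601/0.998 = 602 < K2 = 888; K2/α21 = 888/1.28 = 694 > K1 = 601.
Since the inequalities point opposite ways, species 2 can invade but species 1 cannot.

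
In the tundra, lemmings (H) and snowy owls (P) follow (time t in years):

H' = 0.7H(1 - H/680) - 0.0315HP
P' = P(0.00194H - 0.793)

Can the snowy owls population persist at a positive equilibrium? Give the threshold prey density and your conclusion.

Threshold H = 409; K > 409, so yes, the predator persists.

The predator equation gives dP/dt > 0 only when H > 0.793/0.00194 = 409.
Without the predator, H → K = 680. Since 680 > 409, the predator can invade and persist.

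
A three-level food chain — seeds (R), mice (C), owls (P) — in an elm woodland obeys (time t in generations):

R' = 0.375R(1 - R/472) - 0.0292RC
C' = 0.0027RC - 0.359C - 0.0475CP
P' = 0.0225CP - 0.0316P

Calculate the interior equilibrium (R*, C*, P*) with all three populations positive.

From dP/dt = 0: 0.0225C* = 0.0316, so C* = 1.4.
From dR/dt = 0: 0.375(1 - R*/472) = 0.0292·1.4, giving R* = 472·(1 - 0.109) = 420.
From dC/dt = 0: 0.0027·420 - 0.359 = 0.0475P*, so P* = 0.776/0.0475 = 16.3.

R* ≈ 420, C* ≈ 1.4, P* ≈ 16.3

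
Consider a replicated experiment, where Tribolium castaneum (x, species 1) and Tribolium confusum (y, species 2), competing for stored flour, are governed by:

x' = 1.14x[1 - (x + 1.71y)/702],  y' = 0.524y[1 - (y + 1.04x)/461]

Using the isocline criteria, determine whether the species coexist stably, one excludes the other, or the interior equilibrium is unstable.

Compare the nullcline intercepts: K1/α12 = 702/1.71 = 411 < K2 = 461; K2/α21 = 461/1.04 = 443 < K1 = 702.
Since both are reversed, neither can invade when rare; the interior point is a saddle.

unstable coexistence (outcome depends on initial conditions)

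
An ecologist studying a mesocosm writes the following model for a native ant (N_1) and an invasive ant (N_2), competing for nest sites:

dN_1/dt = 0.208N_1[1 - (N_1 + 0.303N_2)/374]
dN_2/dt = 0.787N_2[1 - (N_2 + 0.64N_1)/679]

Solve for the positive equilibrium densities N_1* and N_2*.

N_1* ≈ 209, N_2* ≈ 545

Setting both brackets to zero gives the nullclines N_1 + 0.303N_2 = 374 and 0.64N_1 + N_2 = 679.
Substituting N_2 = 679 - 0.64N_1 into the first: N_1(1 - 0.303·0.64) = 374 - 0.303·679.
So N_1* = 168/0.806 = 209, and then N_2* = 679 - 0.64·209 = 545.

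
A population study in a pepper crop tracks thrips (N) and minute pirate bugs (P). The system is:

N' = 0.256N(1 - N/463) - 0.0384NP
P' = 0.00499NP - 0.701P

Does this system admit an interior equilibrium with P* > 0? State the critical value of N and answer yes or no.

Threshold N = 140; K > 140, so yes, the predator persists.

The predator equation gives dP/dt > 0 only when N > 0.701/0.00499 = 140.
Without the predator, N → K = 463. Since 463 > 140, the predator can invade and persist.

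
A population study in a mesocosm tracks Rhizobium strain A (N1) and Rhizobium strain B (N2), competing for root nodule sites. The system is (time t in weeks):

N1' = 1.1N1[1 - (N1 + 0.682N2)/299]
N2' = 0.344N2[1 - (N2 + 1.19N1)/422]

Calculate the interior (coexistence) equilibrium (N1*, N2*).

Setting both brackets to zero gives the nullclines N1 + 0.682N2 = 299 and 1.19N1 + N2 = 422.
Substituting N2 = 422 - 1.19N1 into the first: N1(1 - 0.682·1.19) = 299 - 0.682·422.
So N1* = 11.2/0.188 = 59.4, and then N2* = 422 - 1.19·59.4 = 351.

N1* ≈ 59.4, N2* ≈ 351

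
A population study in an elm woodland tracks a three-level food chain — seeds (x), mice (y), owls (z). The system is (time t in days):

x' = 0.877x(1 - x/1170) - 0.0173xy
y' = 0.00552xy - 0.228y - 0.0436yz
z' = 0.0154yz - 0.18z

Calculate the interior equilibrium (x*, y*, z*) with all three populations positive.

From dz/dt = 0: 0.0154y* = 0.18, so y* = 11.7.
From dx/dt = 0: 0.877(1 - x*/1170) = 0.0173·11.7, giving x* = 1170·(1 - 0.231) = 900.
From dy/dt = 0: 0.00552·900 - 0.228 = 0.0436z*, so z* = 4.74/0.0436 = 109.

x* ≈ 900, y* ≈ 11.7, z* ≈ 109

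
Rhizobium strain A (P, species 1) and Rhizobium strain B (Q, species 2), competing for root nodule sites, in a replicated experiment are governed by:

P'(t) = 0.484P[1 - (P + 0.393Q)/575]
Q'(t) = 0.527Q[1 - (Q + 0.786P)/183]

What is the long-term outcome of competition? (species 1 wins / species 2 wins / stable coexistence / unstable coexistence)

Compare the nullcline intercepts: K1/α12 = 575/0.393 = 1460 > K2 = 183; K2/α21 = 183/0.786 = 233 < K1 = 575.
Since the inequalities point opposite ways, species 1 can invade but species 2 cannot.

species 1 excludes species 2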